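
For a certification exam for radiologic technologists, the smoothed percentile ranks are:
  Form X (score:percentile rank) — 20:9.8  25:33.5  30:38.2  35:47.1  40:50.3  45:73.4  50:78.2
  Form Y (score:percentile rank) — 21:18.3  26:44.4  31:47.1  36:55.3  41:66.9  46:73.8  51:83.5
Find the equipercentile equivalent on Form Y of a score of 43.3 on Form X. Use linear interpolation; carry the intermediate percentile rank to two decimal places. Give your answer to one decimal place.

40.4

PR of 43.3 on Form X: 50.3 + (43.3 − 40)/(45 − 40) × (73.4 − 50.3) = 65.55
On Form Y, PR 65.55 falls between score 36 (PR 55.3) and 41 (PR 66.9).
Interpolate: 36 + (65.55 − 55.3)/(66.9 − 55.3) × (41 − 36) = 40.4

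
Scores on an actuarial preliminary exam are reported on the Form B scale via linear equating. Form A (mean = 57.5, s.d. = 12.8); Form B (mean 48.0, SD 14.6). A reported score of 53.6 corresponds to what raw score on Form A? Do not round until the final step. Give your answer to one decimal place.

62.4

Invert y = (SD_Y/SD_X)(x − M_X) + M_Y:
x = (SD_X/SD_Y)(y − M_Y) + M_X = (12.8/14.6)(53.6 − 48.0) + 57.5
x = 0.876712 × 5.600 + 57.5 = 62.4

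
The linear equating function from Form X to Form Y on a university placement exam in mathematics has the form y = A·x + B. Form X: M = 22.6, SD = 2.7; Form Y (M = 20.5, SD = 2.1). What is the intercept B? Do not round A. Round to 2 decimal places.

A = SD_Y / SD_X = 2.1 / 2.7 = 0.777778
B = M_Y − A·M_X = 20.5 − 0.777778 × 22.6 = 2.92

2.92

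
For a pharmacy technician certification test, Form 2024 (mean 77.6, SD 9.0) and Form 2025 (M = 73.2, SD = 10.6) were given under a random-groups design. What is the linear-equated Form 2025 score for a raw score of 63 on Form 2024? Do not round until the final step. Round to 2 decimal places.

56.00

Linear equating: y = (SD_Y/SD_X)(x − M_X) + M_Y
y = (10.6/9.0)(63 − 77.6) + 73.2
y = 1.177778 × -14.6 + 73.2 = -17.1956 + 73.2 = 56.00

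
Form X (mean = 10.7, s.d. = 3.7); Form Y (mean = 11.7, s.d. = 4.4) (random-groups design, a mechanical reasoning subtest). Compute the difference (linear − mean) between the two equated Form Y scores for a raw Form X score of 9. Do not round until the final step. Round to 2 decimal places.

-0.32

Mean-equated: 9 + (11.7 − 10.7) = 10.00
Linear-equated: (4.4/3.7)(9 − 10.7) + 11.7 = 9.678
Difference = 9.678 − 10.00 = -0.32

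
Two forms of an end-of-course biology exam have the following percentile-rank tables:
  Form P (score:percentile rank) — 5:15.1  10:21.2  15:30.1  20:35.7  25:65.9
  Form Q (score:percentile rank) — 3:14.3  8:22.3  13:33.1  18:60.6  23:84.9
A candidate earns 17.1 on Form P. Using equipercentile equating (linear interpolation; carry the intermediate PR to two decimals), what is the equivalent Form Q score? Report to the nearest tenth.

PR of 17.1 on Form P: 30.1 + (17.1 − 15)/(20 − 15) × (35.7 − 30.1) = 32.45
On Form Q, PR 32.45 falls between score 8 (PR 22.3) and 13 (PR 33.1).
Interpolate: 8 + (32.45 − 22.3)/(33.1 − 22.3) × (13 − 8) = 12.7

12.7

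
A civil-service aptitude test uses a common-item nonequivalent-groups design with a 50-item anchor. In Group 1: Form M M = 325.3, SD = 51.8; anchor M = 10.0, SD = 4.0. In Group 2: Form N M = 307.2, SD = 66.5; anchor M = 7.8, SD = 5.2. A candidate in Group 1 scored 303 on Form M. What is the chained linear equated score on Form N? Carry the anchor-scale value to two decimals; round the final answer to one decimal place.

313.3

Form M → anchor (Group 1): v = (4.0/51.8)(303 − 325.3) + 10.0 = 8.28
anchor → Form N (Group 2): y = (66.5/5.2)(8.28 − 7.8) + 307.2 = 313.3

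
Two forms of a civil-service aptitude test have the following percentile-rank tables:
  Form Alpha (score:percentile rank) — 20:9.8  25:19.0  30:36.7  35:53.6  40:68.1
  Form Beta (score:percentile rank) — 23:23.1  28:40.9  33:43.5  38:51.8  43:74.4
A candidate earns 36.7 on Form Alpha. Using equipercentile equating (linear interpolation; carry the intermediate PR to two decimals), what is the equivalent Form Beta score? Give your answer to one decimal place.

PR of 36.7 on Form Alpha: 53.6 + (36.7 − 35)/(40 − 35) × (68.1 − 53.6) = 58.53
On Form Beta, PR 58.53 falls between score 38 (PR 51.8) and 43 (PR 74.4).
Interpolate: 38 + (58.53 − 51.8)/(74.4 − 51.8) × (43 − 38) = 39.5

39.5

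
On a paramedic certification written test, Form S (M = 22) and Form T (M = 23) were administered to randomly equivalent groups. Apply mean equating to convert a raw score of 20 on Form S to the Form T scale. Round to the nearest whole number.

Mean equating: y = x + (M_Y − M_X) = 20 + (23 − 22) = 21

21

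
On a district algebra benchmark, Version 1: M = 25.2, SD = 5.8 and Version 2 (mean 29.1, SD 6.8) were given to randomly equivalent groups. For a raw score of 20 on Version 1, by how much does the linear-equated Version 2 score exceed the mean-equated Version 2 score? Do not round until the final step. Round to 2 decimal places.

Mean-equated: 20 + (29.1 − 25.2) = 23.90
Linear-equated: (6.8/5.8)(20 − 25.2) + 29.1 = 23.003
Difference = 23.003 − 23.90 = -0.90

-0.90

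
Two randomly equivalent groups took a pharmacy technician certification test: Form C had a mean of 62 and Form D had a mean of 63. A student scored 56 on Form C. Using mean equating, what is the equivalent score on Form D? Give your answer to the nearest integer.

57

Mean equating: y = x + (M_Y − M_X) = 56 + (63 − 62) = 57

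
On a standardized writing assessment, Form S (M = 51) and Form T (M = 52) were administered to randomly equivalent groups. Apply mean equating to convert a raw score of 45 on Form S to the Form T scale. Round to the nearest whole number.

46

Mean equating: y = x + (M_Y − M_X) = 45 + (52 − 51) = 46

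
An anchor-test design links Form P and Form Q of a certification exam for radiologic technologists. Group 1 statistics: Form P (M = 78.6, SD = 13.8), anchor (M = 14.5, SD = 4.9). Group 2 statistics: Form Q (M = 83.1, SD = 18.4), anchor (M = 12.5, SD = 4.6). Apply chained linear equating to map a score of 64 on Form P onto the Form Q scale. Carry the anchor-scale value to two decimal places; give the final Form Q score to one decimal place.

Form P → anchor (Group 1): v = (4.9/13.8)(64 − 78.6) + 14.5 = 9.32
anchor → Form Q (Group 2): y = (18.4/4.6)(9.32 − 12.5) + 83.1 = 70.4

70.4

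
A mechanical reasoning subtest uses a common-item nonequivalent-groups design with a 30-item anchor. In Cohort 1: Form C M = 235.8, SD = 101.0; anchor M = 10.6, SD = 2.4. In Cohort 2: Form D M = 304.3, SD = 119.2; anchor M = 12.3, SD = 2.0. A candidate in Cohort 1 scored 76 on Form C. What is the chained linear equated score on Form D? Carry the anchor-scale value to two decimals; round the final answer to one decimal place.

Form C → anchor (Cohort 1): v = (2.4/101.0)(76 − 235.8) + 10.6 = 6.80
anchor → Form D (Cohort 2): y = (119.2/2.0)(6.80 − 12.3) + 304.3 = -23.5

-23.5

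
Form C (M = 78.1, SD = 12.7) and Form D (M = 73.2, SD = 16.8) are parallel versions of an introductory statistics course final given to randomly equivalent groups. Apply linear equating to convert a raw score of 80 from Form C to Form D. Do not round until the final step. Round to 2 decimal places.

Linear equating: y = (SD_Y/SD_X)(x − M_X) + M_Y
y = (16.8/12.7)(80 − 78.1) + 73.2
y = 1.322835 × 1.9 + 73.2 = 2.5134 + 73.2 = 75.71

75.71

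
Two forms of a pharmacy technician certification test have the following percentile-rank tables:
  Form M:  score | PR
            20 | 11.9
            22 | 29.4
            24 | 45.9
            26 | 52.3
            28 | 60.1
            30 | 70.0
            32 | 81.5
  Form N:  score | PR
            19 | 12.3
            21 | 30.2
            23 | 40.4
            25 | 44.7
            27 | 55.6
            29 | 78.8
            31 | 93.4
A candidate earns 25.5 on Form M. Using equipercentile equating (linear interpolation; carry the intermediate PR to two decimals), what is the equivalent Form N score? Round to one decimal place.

26.1

PR of 25.5 on Form M: 45.9 + (25.5 − 24)/(26 − 24) × (52.3 − 45.9) = 50.70
On Form N, PR 50.70 falls between score 25 (PR 44.7) and 27 (PR 55.6).
Interpolate: 25 + (50.70 − 44.7)/(55.6 − 44.7) × (27 − 25) = 26.1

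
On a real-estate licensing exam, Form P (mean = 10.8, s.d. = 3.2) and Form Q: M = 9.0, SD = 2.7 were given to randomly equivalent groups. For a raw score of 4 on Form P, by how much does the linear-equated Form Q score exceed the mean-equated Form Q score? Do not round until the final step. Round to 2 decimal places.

1.06

Mean-equated: 4 + (9.0 − 10.8) = 2.20
Linear-equated: (2.7/3.2)(4 − 10.8) + 9.0 = 3.262
Difference = 3.262 − 2.20 = 1.06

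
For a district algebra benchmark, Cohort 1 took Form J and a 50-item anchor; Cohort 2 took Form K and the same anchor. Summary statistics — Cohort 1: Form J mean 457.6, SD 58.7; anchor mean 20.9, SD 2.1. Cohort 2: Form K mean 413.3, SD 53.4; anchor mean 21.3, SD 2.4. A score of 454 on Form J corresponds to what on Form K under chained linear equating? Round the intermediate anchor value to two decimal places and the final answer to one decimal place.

401.5

Form J → anchor (Cohort 1): v = (2.1/58.7)(454 − 457.6) + 20.9 = 20.77
anchor → Form K (Cohort 2): y = (53.4/2.4)(20.77 − 21.3) + 413.3 = 401.5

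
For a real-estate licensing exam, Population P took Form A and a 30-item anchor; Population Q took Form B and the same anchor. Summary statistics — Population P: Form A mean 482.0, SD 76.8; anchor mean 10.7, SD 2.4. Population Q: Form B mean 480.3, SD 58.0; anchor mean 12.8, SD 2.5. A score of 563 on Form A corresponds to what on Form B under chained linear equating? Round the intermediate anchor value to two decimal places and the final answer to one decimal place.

490.3

Form A → anchor (Population P): v = (2.4/76.8)(563 − 482.0) + 10.7 = 13.23
anchor → Form B (Population Q): y = (58.0/2.5)(13.23 − 12.8) + 480.3 = 490.3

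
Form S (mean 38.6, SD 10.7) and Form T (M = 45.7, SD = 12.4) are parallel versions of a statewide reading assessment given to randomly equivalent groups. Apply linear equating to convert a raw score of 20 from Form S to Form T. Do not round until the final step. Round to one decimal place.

Linear equating: y = (SD_Y/SD_X)(x − M_X) + M_Y
y = (12.4/10.7)(20 − 38.6) + 45.7
y = 1.158879 × -18.6 + 45.7 = -21.5551 + 45.7 = 24.1

24.1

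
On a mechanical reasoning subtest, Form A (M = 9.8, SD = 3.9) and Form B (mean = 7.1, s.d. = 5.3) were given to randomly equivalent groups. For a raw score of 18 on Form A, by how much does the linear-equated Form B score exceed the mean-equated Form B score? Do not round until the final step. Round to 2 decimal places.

2.94

Mean-equated: 18 + (7.1 − 9.8) = 15.30
Linear-equated: (5.3/3.9)(18 − 9.8) + 7.1 = 18.244
Difference = 18.244 − 15.30 = 2.94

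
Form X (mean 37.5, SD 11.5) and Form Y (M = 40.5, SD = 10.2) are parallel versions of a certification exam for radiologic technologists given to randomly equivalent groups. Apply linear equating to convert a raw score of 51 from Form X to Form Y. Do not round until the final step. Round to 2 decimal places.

52.47

Linear equating: y = (SD_Y/SD_X)(x − M_X) + M_Y
y = (10.2/11.5)(51 − 37.5) + 40.5
y = 0.886957 × 13.5 + 40.5 = 11.9739 + 40.5 = 52.47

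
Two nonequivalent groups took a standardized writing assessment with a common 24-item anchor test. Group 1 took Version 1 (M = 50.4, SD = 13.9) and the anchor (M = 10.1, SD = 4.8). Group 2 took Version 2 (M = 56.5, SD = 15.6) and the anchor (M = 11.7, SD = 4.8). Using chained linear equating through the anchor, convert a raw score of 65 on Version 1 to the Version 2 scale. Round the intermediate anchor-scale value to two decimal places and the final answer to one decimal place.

Version 1 → anchor (Group 1): v = (4.8/13.9)(65 − 50.4) + 10.1 = 15.14
anchor → Version 2 (Group 2): y = (15.6/4.8)(15.14 − 11.7) + 56.5 = 67.7

67.7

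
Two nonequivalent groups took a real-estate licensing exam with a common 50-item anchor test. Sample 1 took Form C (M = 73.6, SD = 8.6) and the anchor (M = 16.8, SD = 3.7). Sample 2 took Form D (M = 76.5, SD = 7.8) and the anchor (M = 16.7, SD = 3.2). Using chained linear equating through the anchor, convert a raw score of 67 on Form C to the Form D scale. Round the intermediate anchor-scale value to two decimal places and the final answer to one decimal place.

Form C → anchor (Sample 1): v = (3.7/8.6)(67 − 73.6) + 16.8 = 13.96
anchor → Form D (Sample 2): y = (7.8/3.2)(13.96 − 16.7) + 76.5 = 69.8

69.8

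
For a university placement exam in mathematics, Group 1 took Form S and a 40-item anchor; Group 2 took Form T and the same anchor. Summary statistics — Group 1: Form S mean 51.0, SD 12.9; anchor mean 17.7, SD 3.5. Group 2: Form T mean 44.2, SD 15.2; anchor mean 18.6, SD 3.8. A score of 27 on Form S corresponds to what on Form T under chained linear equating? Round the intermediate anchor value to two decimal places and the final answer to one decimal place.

14.6

Form S → anchor (Group 1): v = (3.5/12.9)(27 − 51.0) + 17.7 = 11.19
anchor → Form T (Group 2): y = (15.2/3.8)(11.19 − 18.6) + 44.2 = 14.6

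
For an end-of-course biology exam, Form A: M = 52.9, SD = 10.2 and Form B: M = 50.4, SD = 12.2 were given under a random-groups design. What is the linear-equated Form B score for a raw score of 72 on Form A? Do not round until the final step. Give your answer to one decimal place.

Linear equating: y = (SD_Y/SD_X)(x − M_X) + M_Y
y = (12.2/10.2)(72 − 52.9) + 50.4
y = 1.196078 × 19.1 + 50.4 = 22.8451 + 50.4 = 73.2

73.2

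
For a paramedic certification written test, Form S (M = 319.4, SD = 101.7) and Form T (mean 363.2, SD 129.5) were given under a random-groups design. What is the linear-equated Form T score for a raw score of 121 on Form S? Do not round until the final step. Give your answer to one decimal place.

Linear equating: y = (SD_Y/SD_X)(x − M_X) + M_Y
y = (129.5/101.7)(121 − 319.4) + 363.2
y = 1.273353 × -198.4 + 363.2 = -252.6332 + 363.2 = 110.6

110.6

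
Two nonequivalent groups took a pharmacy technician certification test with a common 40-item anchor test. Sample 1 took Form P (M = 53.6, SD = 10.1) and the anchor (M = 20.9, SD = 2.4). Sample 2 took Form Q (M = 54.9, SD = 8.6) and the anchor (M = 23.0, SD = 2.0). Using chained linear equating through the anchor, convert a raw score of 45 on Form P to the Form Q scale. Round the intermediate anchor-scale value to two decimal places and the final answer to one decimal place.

Form P → anchor (Sample 1): v = (2.4/10.1)(45 − 53.6) + 20.9 = 18.86
anchor → Form Q (Sample 2): y = (8.6/2.0)(18.86 − 23.0) + 54.9 = 37.1

37.1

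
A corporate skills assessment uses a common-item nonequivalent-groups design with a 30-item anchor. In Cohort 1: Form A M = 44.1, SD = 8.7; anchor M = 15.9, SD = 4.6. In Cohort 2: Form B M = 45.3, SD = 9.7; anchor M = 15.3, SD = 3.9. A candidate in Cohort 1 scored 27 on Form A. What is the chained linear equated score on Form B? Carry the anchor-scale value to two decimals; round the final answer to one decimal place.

24.3

Form A → anchor (Cohort 1): v = (4.6/8.7)(27 − 44.1) + 15.9 = 6.86
anchor → Form B (Cohort 2): y = (9.7/3.9)(6.86 − 15.3) + 45.3 = 24.3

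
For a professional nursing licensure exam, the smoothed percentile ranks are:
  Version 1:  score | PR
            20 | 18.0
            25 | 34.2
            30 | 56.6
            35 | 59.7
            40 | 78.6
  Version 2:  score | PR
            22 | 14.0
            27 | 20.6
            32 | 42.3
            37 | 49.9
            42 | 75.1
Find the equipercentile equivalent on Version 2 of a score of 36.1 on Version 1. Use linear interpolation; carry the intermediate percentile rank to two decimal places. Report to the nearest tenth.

PR of 36.1 on Version 1: 59.7 + (36.1 − 35)/(40 − 35) × (78.6 − 59.7) = 63.86
On Version 2, PR 63.86 falls between score 37 (PR 49.9) and 42 (PR 75.1).
Interpolate: 37 + (63.86 − 49.9)/(75.1 − 49.9) × (42 − 37) = 39.8

39.8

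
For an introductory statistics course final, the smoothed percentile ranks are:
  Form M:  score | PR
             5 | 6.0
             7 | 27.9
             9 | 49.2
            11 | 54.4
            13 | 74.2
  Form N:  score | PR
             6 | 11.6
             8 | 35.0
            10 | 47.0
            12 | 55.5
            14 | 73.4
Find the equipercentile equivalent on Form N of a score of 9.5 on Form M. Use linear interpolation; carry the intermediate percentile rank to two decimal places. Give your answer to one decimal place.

PR of 9.5 on Form M: 49.2 + (9.5 − 9)/(11 − 9) × (54.4 − 49.2) = 50.50
On Form N, PR 50.50 falls between score 10 (PR 47.0) and 12 (PR 55.5).
Interpolate: 10 + (50.50 − 47.0)/(55.5 − 47.0) × (12 − 10) = 10.8

10.8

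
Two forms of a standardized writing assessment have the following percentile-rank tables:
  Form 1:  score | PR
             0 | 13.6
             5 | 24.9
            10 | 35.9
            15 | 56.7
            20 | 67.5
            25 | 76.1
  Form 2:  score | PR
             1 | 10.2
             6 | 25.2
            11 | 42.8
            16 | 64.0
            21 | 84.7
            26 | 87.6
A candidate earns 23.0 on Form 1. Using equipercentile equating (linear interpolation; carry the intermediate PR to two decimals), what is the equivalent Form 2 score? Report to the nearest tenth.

18.1

PR of 23.0 on Form 1: 67.5 + (23.0 − 20)/(25 − 20) × (76.1 − 67.5) = 72.66
On Form 2, PR 72.66 falls between score 16 (PR 64.0) and 21 (PR 84.7).
Interpolate: 16 + (72.66 − 64.0)/(84.7 − 64.0) × (21 − 16) = 18.1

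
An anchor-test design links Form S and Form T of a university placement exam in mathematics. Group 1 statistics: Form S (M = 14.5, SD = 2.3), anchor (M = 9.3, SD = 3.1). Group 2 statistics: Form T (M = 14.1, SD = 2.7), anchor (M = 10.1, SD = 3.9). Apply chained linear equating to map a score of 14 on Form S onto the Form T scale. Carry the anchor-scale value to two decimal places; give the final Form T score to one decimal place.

13.1

Form S → anchor (Group 1): v = (3.1/2.3)(14 − 14.5) + 9.3 = 8.63
anchor → Form T (Group 2): y = (2.7/3.9)(8.63 − 10.1) + 14.1 = 13.1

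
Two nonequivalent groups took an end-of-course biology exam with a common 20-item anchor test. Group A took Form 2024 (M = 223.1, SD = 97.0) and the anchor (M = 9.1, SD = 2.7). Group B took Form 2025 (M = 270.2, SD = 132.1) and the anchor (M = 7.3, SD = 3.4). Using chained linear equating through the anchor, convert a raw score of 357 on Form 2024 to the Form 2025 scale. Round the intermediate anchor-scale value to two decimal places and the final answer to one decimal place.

Form 2024 → anchor (Group A): v = (2.7/97.0)(357 − 223.1) + 9.1 = 12.83
anchor → Form 2025 (Group B): y = (132.1/3.4)(12.83 − 7.3) + 270.2 = 485.1

485.1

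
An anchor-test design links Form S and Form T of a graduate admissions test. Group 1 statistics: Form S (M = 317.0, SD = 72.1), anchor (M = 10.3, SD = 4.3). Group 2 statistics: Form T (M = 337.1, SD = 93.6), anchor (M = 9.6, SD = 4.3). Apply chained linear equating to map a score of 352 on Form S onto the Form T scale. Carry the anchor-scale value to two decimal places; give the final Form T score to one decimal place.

Form S → anchor (Group 1): v = (4.3/72.1)(352 − 317.0) + 10.3 = 12.39
anchor → Form T (Group 2): y = (93.6/4.3)(12.39 − 9.6) + 337.1 = 397.8

397.8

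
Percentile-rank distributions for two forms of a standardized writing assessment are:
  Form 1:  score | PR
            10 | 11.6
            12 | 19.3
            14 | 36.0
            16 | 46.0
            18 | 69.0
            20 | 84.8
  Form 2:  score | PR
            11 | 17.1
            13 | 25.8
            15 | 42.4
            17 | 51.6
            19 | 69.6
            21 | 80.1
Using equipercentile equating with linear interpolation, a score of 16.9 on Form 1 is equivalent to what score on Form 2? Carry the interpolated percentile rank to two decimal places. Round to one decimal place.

PR of 16.9 on Form 1: 46.0 + (16.9 − 16)/(18 − 16) × (69.0 − 46.0) = 56.35
On Form 2, PR 56.35 falls between score 17 (PR 51.6) and 19 (PR 69.6).
Interpolate: 17 + (56.35 − 51.6)/(69.6 − 51.6) × (19 − 17) = 17.5

17.5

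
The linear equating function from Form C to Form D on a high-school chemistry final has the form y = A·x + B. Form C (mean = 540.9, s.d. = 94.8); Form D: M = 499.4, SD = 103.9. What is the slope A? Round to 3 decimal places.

A = SD_Y / SD_X = 103.9 / 94.8 = 1.096

1.096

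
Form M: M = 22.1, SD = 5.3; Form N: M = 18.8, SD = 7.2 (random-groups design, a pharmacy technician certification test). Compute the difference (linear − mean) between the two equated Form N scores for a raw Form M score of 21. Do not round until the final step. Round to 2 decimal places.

-0.39

Mean-equated: 21 + (18.8 − 22.1) = 17.70
Linear-equated: (7.2/5.3)(21 − 22.1) + 18.8 = 17.306
Difference = 17.306 − 17.70 = -0.39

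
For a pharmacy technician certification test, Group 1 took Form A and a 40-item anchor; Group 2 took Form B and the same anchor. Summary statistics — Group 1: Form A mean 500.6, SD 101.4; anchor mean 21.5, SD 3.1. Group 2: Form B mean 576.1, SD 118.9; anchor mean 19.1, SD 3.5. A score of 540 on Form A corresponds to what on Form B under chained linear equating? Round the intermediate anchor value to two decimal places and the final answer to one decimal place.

Form A → anchor (Group 1): v = (3.1/101.4)(540 − 500.6) + 21.5 = 22.70
anchor → Form B (Group 2): y = (118.9/3.5)(22.70 − 19.1) + 576.1 = 698.4

698.4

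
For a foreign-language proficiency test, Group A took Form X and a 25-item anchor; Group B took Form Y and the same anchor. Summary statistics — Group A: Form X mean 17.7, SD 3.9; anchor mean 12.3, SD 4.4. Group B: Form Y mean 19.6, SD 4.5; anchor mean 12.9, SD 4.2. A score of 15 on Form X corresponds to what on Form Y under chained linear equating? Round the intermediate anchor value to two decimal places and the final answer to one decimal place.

15.7

Form X → anchor (Group A): v = (4.4/3.9)(15 − 17.7) + 12.3 = 9.25
anchor → Form Y (Group B): y = (4.5/4.2)(9.25 − 12.9) + 19.6 = 15.7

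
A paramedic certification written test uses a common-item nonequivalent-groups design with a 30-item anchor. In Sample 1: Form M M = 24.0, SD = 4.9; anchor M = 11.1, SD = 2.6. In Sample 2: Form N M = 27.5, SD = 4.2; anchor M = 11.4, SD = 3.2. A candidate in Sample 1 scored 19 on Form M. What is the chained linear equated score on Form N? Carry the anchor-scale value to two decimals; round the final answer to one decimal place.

23.6

Form M → anchor (Sample 1): v = (2.6/4.9)(19 − 24.0) + 11.1 = 8.45
anchor → Form N (Sample 2): y = (4.2/3.2)(8.45 − 11.4) + 27.5 = 23.6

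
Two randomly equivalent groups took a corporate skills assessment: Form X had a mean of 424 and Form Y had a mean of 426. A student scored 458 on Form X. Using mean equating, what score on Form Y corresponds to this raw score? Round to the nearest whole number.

460

Mean equating: y = x + (M_Y − M_X) = 458 + (426 − 424) = 460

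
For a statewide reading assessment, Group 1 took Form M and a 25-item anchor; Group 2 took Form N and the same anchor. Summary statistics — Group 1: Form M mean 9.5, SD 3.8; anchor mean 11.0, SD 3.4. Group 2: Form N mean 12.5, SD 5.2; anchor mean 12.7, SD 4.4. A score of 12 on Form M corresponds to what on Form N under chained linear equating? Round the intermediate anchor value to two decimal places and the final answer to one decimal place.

Form M → anchor (Group 1): v = (3.4/3.8)(12 − 9.5) + 11.0 = 13.24
anchor → Form N (Group 2): y = (5.2/4.4)(13.24 − 12.7) + 12.5 = 13.1

13.1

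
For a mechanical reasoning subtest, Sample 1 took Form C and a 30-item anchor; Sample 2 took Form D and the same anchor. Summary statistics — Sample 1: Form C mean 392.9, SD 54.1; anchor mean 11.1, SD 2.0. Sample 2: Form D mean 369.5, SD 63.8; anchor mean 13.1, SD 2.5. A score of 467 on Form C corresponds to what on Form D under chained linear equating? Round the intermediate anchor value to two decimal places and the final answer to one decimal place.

388.4

Form C → anchor (Sample 1): v = (2.0/54.1)(467 − 392.9) + 11.1 = 13.84
anchor → Form D (Sample 2): y = (63.8/2.5)(13.84 − 13.1) + 369.5 = 388.4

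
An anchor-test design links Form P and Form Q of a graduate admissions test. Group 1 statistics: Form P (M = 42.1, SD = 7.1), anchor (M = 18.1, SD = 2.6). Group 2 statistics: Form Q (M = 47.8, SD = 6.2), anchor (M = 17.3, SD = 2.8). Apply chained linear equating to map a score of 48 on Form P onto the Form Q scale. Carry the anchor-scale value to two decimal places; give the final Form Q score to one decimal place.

Form P → anchor (Group 1): v = (2.6/7.1)(48 − 42.1) + 18.1 = 20.26
anchor → Form Q (Group 2): y = (6.2/2.8)(20.26 − 17.3) + 47.8 = 54.4

54.4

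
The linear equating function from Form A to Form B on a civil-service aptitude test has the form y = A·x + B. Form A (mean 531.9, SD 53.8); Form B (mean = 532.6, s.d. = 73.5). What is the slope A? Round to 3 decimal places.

1.366

A = SD_Y / SD_X = 73.5 / 53.8 = 1.366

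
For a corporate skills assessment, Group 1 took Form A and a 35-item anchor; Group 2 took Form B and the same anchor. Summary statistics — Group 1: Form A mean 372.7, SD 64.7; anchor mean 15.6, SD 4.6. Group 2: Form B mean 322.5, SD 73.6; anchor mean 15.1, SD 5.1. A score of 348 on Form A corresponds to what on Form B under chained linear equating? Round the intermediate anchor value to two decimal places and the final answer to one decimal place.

304.3

Form A → anchor (Group 1): v = (4.6/64.7)(348 − 372.7) + 15.6 = 13.84
anchor → Form B (Group 2): y = (73.6/5.1)(13.84 − 15.1) + 322.5 = 304.3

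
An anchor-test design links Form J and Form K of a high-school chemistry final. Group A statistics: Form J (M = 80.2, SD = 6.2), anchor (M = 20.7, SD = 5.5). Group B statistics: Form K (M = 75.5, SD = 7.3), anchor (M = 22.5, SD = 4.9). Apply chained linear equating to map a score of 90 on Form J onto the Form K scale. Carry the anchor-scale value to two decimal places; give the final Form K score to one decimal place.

Form J → anchor (Group A): v = (5.5/6.2)(90 − 80.2) + 20.7 = 29.39
anchor → Form K (Group B): y = (7.3/4.9)(29.39 − 22.5) + 75.5 = 85.8

85.8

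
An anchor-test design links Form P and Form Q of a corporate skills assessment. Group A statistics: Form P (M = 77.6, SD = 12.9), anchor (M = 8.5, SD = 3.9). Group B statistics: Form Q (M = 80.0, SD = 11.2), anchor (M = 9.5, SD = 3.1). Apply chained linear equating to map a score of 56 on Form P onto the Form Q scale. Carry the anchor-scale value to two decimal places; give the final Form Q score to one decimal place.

52.8

Form P → anchor (Group A): v = (3.9/12.9)(56 − 77.6) + 8.5 = 1.97
anchor → Form Q (Group B): y = (11.2/3.1)(1.97 − 9.5) + 80.0 = 52.8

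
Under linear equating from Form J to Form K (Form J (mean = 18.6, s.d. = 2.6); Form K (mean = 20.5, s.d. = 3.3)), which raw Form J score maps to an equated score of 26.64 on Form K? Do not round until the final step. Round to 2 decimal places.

23.44

Invert y = (SD_Y/SD_X)(x − M_X) + M_Y:
x = (SD_X/SD_Y)(y − M_Y) + M_X = (2.6/3.3)(26.64 − 20.5) + 18.6
x = 0.787879 × 6.140 + 18.6 = 23.44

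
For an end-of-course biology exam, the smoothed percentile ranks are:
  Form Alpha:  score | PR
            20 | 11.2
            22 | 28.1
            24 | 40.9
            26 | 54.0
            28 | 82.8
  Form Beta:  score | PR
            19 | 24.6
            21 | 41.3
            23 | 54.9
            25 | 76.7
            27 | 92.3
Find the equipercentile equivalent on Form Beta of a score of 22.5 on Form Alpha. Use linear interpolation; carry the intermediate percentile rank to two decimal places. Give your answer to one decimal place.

PR of 22.5 on Form Alpha: 28.1 + (22.5 − 22)/(24 − 22) × (40.9 − 28.1) = 31.30
On Form Beta, PR 31.30 falls between score 19 (PR 24.6) and 21 (PR 41.3).
Interpolate: 19 + (31.30 − 24.6)/(41.3 − 24.6) × (21 − 19) = 19.8

19.8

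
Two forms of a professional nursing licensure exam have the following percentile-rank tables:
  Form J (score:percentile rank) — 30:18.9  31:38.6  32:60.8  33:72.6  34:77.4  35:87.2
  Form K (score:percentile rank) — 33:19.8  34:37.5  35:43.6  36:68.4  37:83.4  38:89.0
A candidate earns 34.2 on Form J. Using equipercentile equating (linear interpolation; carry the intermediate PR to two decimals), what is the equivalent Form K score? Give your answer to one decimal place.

36.7

PR of 34.2 on Form J: 77.4 + (34.2 − 34)/(35 − 34) × (87.2 − 77.4) = 79.36
On Form K, PR 79.36 falls between score 36 (PR 68.4) and 37 (PR 83.4).
Interpolate: 36 + (79.36 − 68.4)/(83.4 − 68.4) × (37 − 36) = 36.7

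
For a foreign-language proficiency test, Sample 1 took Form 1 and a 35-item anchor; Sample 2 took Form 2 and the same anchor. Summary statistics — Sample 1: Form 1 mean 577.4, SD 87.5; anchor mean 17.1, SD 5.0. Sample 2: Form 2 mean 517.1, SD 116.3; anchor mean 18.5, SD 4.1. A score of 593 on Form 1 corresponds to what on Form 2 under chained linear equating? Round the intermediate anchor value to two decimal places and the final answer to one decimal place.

Form 1 → anchor (Sample 1): v = (5.0/87.5)(593 − 577.4) + 17.1 = 17.99
anchor → Form 2 (Sample 2): y = (116.3/4.1)(17.99 − 18.5) + 517.1 = 502.6

502.6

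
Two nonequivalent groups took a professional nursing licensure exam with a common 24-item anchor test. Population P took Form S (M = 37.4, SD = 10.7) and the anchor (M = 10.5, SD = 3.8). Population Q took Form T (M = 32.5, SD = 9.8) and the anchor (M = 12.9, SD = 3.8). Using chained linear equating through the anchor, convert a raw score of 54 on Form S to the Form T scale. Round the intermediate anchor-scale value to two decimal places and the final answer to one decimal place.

Form S → anchor (Population P): v = (3.8/10.7)(54 − 37.4) + 10.5 = 16.40
anchor → Form T (Population Q): y = (9.8/3.8)(16.40 − 12.9) + 32.5 = 41.5

41.5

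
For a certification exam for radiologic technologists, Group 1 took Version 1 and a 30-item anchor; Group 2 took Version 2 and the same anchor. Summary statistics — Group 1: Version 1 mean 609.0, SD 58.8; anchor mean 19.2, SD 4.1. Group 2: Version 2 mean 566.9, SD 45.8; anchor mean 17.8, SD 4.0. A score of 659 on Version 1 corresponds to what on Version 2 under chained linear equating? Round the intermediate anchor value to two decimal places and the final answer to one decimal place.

622.9

Version 1 → anchor (Group 1): v = (4.1/58.8)(659 − 609.0) + 19.2 = 22.69
anchor → Version 2 (Group 2): y = (45.8/4.0)(22.69 − 17.8) + 566.9 = 622.9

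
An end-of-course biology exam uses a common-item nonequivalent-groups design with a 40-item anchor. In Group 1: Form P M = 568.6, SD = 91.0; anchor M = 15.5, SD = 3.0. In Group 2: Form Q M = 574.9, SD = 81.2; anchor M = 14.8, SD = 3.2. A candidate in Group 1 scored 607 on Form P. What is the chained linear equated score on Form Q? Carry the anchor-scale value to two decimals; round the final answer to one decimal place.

Form P → anchor (Group 1): v = (3.0/91.0)(607 − 568.6) + 15.5 = 16.77
anchor → Form Q (Group 2): y = (81.2/3.2)(16.77 − 14.8) + 574.9 = 624.9

624.9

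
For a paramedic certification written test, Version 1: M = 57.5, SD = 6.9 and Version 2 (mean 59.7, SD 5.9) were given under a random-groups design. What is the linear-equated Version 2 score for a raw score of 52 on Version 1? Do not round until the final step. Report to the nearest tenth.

55.0

Linear equating: y = (SD_Y/SD_X)(x − M_X) + M_Y
y = (5.9/6.9)(52 − 57.5) + 59.7
y = 0.855072 × -5.5 + 59.7 = -4.7029 + 59.7 = 55.0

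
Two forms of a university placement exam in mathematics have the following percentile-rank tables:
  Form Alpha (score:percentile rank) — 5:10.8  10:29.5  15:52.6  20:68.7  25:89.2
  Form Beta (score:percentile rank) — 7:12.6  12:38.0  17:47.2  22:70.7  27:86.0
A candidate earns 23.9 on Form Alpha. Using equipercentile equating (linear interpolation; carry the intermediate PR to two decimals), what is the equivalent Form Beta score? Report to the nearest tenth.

PR of 23.9 on Form Alpha: 68.7 + (23.9 − 20)/(25 − 20) × (89.2 − 68.7) = 84.69
On Form Beta, PR 84.69 falls between score 22 (PR 70.7) and 27 (PR 86.0).
Interpolate: 22 + (84.69 − 70.7)/(86.0 − 70.7) × (27 − 22) = 26.6

26.6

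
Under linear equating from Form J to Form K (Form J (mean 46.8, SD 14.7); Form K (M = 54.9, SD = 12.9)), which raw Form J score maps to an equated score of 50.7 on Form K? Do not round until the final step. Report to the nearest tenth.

42.0

Invert y = (SD_Y/SD_X)(x − M_X) + M_Y:
x = (SD_X/SD_Y)(y − M_Y) + M_X = (14.7/12.9)(50.7 − 54.9) + 46.8
x = 1.139535 × -4.200 + 46.8 = 42.0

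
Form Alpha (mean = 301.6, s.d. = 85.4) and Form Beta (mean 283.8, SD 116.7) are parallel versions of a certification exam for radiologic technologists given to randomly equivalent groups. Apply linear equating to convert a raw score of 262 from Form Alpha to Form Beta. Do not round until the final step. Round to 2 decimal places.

Linear equating: y = (SD_Y/SD_X)(x − M_X) + M_Y
y = (116.7/85.4)(262 − 301.6) + 283.8
y = 1.366511 × -39.6 + 283.8 = -54.1138 + 283.8 = 229.69

229.69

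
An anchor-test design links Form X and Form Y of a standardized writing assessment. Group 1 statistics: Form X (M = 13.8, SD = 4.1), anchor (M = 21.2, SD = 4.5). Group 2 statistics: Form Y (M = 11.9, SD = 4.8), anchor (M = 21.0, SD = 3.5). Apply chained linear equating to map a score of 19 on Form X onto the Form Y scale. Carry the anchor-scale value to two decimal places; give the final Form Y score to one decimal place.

Form X → anchor (Group 1): v = (4.5/4.1)(19 − 13.8) + 21.2 = 26.91
anchor → Form Y (Group 2): y = (4.8/3.5)(26.91 − 21.0) + 11.9 = 20.0

20.0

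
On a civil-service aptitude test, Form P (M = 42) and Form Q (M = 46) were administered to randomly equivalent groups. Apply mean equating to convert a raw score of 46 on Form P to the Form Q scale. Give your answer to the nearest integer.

Mean equating: y = x + (M_Y − M_X) = 46 + (46 − 42) = 50

50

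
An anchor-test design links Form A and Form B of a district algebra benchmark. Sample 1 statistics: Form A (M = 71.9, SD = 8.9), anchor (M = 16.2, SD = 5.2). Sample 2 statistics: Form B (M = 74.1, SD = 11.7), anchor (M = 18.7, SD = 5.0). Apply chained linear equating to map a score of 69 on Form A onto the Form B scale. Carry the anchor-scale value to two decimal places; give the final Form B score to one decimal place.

Form A → anchor (Sample 1): v = (5.2/8.9)(69 − 71.9) + 16.2 = 14.51
anchor → Form B (Sample 2): y = (11.7/5.0)(14.51 − 18.7) + 74.1 = 64.3

64.3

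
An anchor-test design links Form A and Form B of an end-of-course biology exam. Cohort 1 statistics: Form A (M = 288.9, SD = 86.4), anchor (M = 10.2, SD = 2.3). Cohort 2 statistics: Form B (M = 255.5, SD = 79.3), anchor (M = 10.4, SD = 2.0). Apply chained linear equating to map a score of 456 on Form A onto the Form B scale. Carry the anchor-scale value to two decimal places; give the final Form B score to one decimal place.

Form A → anchor (Cohort 1): v = (2.3/86.4)(456 − 288.9) + 10.2 = 14.65
anchor → Form B (Cohort 2): y = (79.3/2.0)(14.65 − 10.4) + 255.5 = 424.0

424.0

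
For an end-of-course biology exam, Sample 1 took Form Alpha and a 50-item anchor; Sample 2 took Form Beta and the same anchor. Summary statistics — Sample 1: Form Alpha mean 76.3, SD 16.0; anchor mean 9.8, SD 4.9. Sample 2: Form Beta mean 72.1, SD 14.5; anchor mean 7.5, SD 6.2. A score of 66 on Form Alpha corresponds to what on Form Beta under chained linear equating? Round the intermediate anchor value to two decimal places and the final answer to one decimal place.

Form Alpha → anchor (Sample 1): v = (4.9/16.0)(66 − 76.3) + 9.8 = 6.65
anchor → Form Beta (Sample 2): y = (14.5/6.2)(6.65 − 7.5) + 72.1 = 70.1

70.1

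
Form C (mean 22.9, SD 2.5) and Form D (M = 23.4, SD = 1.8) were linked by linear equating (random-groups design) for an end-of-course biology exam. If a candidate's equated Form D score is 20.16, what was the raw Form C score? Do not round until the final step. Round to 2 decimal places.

Invert y = (SD_Y/SD_X)(x − M_X) + M_Y:
x = (SD_X/SD_Y)(y − M_Y) + M_X = (2.5/1.8)(20.16 − 23.4) + 22.9
x = 1.388889 × -3.240 + 22.9 = 18.40

18.40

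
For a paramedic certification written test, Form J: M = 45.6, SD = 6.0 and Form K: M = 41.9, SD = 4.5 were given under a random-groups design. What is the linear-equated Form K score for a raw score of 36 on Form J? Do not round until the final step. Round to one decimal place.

34.7

Linear equating: y = (SD_Y/SD_X)(x − M_X) + M_Y
y = (4.5/6.0)(36 − 45.6) + 41.9
y = 0.750000 × -9.6 + 41.9 = -7.2000 + 41.9 = 34.7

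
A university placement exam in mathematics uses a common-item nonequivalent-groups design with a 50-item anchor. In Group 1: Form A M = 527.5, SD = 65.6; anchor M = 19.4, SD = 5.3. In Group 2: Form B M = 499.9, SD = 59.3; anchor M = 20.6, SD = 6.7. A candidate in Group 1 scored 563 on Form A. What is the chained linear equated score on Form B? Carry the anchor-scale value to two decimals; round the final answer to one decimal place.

Form A → anchor (Group 1): v = (5.3/65.6)(563 − 527.5) + 19.4 = 22.27
anchor → Form B (Group 2): y = (59.3/6.7)(22.27 − 20.6) + 499.9 = 514.7

514.7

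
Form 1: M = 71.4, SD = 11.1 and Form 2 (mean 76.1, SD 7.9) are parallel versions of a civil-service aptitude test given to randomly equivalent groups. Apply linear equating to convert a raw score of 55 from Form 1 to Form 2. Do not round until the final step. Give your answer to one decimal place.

Linear equating: y = (SD_Y/SD_X)(x − M_X) + M_Y
y = (7.9/11.1)(55 − 71.4) + 76.1
y = 0.711712 × -16.4 + 76.1 = -11.6721 + 76.1 = 64.4

64.4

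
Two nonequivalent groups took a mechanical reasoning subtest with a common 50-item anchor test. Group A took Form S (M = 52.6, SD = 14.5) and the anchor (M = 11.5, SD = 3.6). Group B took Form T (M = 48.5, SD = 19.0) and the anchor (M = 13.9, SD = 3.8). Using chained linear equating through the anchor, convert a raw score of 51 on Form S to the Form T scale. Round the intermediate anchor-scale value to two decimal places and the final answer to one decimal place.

34.5

Form S → anchor (Group A): v = (3.6/14.5)(51 − 52.6) + 11.5 = 11.10
anchor → Form T (Group B): y = (19.0/3.8)(11.10 − 13.9) + 48.5 = 34.5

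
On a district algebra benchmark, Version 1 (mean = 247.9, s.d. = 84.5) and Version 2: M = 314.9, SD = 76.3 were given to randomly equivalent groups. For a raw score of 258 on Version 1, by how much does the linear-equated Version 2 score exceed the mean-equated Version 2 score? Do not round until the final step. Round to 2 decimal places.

Mean-equated: 258 + (314.9 − 247.9) = 325.00
Linear-equated: (76.3/84.5)(258 − 247.9) + 314.9 = 324.020
Difference = 324.020 − 325.00 = -0.98

-0.98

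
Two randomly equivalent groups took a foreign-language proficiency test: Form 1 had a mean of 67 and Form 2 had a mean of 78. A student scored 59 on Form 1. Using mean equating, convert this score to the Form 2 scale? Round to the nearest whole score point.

70

Mean equating: y = x + (M_Y − M_X) = 59 + (78 − 67) = 70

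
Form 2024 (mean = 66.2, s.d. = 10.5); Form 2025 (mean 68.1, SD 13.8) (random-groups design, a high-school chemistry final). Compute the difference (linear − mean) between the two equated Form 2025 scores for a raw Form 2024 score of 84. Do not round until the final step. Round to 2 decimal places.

Mean-equated: 84 + (68.1 − 66.2) = 85.90
Linear-equated: (13.8/10.5)(84 − 66.2) + 68.1 = 91.494
Difference = 91.494 − 85.90 = 5.59

5.59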